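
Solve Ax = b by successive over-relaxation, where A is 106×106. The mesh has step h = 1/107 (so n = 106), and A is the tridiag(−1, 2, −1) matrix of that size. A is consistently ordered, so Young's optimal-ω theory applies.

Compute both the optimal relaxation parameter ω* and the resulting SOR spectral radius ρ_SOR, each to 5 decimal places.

ω* = 1.94296, ρ_SOR = 0.94296

spectrum of D⁻¹(L+U) = {cos(kπ/107) : 1≤k≤106}; ρ_J = cos(π/107) = 0.99957.
√(1 − cos²(π/107)) = sin(π/107) ≈ 0.029356.
Then 2/(1+√(1−ρ_J²)) = 2/(1+0.029356); ω* = 2/1.029356 = 1.94296.
[ρ_SOR] ω* − 1 = 0.94296.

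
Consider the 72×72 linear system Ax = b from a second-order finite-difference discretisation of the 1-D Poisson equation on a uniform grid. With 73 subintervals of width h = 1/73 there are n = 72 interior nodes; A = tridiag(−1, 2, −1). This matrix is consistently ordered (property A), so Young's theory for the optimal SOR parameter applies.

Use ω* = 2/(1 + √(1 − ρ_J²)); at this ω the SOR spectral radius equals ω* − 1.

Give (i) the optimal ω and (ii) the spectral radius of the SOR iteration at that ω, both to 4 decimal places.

ω* = 1.9175, ρ_SOR = 0.9175

B_J for the 72×72 system has eigenvalues cos(kπ/73); ρ_J = cos(π/73) = 0.9991.
root = sin(π/73) = 0.04302  (since 1−cos² = sin²).
Then 2/(1+√(1−ρ_J²)) = 2/(1+0.04302); ω* = 2/1.04302 = 1.9175.
ρ(B_{ω*}) = ω*−1 = 0.9175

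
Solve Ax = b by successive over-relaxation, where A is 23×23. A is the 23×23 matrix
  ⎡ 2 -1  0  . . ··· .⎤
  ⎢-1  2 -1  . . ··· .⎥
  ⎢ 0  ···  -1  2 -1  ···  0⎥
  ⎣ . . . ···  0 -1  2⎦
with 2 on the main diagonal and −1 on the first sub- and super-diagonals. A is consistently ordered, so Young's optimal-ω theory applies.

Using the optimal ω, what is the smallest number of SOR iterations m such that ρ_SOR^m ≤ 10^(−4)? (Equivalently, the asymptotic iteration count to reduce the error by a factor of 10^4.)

[ρ_J] n=23: ρ(B_J) = cos(π/(n+1)) = cos(π/24) = 0.9914449.
√(1−ρ_J²) simplifies to sin(π/24) = 0.1305262.
ω* = 2 / (1 + 0.1305262) = 2 / 1.1305262 ≈ 1.7690877.
ρ_SOR = ω* − 1 = 1.7690877 − 1 = 0.7690877.
For 4 digits: m = 4·ln10 / (−ln 0.7690877) = 9.21034/0.26255 = 35.080; round up → m = 36.

m = 36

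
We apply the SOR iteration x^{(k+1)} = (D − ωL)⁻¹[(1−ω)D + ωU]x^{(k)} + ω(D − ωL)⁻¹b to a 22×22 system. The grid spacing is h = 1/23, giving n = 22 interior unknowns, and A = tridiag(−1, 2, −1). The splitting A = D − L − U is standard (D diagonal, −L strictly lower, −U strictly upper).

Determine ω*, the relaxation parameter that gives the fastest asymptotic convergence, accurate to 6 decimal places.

ω* = 1.760305

spectrum of D⁻¹(L+U) = {cos(kπ/23) : 1≤k≤22}; ρ_J = cos(π/23) = 0.990686.
1 − cos²(π/23) = sin²(π/23) ⇒ √(1−ρ_J²) = sin(π/23) = 0.1361666.
[ω*] 2 ÷ (1 + 0.1361666) = 2 ÷ 1.1361666 = 1.760305.
[ρ_SOR] ω* − 1 = 0.760305.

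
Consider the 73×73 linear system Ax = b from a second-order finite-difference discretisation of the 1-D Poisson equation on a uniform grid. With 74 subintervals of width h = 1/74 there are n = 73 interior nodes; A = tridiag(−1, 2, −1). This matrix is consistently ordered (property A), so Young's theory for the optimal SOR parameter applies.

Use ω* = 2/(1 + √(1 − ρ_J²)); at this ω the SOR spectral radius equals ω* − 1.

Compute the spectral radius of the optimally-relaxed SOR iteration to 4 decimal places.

ρ_SOR = 0.9186

½·tridiag(1,0,1) at n=73: λ_k = cos(kπ/74); max |λ| at k=1 ⇒ ρ_J = cos(π/74) ≈ 0.9991.
√(1 − cos²(π/74)) = sin(π/74) ≈ 0.04244.
ω* = 2/(1 + 0.04244) = 2/1.04244 = 1.9186.
Hence ρ(B_{ω*}) = 1.9186 − 1 = 0.9186.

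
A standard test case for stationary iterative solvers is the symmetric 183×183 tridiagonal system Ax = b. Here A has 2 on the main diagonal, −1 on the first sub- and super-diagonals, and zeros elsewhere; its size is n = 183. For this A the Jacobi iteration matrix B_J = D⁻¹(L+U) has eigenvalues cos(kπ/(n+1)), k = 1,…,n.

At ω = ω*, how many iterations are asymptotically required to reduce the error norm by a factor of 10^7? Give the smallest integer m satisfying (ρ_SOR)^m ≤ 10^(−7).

m = 472

spectrum of D⁻¹(L+U) = {cos(kπ/184) : 1≤k≤183}; ρ_J = cos(π/184) = 0.9998542.
√(1−ρ_J²) = |sin(π/184)| = 0.0170730
So ω* = 2/1.0170730 = 1.9664272 (Young).
and ρ(B_{ω*}) = 1.9664272 − 1 = 0.9664272.
For 7 digits: m = 7·ln10 / (−ln 0.9664272) = 16.1181/0.0341493 = 471.989; round up → m = 472.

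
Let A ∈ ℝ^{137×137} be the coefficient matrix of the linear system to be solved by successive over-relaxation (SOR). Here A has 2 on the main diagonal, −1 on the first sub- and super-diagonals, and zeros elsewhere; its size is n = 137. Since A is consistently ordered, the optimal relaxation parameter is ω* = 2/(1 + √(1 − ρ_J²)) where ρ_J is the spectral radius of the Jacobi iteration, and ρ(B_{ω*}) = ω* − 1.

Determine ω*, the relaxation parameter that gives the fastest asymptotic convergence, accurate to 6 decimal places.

B_J for the 137×137 system has eigenvalues cos(kπ/138); ρ_J = cos(π/138) = 0.999741.
√(1 − cos²(π/138)) = sin(π/138) ≈ 0.0227632.
So ω* = 2/1.0227632 = 1.955487 (Young).
ρ_SOR = ω* − 1 ≈ 0.955487.

ω* = 1.955487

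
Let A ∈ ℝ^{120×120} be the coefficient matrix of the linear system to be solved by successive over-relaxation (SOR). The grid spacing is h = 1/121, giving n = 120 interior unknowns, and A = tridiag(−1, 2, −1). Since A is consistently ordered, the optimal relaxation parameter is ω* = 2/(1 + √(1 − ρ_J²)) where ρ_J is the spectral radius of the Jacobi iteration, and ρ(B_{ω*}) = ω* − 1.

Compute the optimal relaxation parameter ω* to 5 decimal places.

ω* = 1.94939

With n=120, ρ(Jacobi) = cos(π/121) = 0.99966.
1 − cos²(π/121) = sin²(π/121) ⇒ √(1−ρ_J²) = sin(π/121) = 0.025961.
ω* = 2/(1+0.025961) = 1.94939
ρ_SOR = ω* − 1 = 1.94939 − 1 = 0.94939.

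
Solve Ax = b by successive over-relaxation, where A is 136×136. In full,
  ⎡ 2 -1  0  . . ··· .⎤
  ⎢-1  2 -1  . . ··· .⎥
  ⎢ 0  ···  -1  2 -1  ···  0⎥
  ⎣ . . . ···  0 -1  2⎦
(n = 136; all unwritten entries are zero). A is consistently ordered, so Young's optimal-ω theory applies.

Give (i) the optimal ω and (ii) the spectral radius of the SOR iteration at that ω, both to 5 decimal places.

ω* = 1.95517, ρ_SOR = 0.95517

½·tridiag(1,0,1) at n=136: λ_k = cos(kπ/137); max |λ| at k=1 ⇒ ρ_J = cos(π/137) ≈ 0.99974.
√(1−ρ_J²) simplifies to sin(π/137) = 0.022929.
Young: ω* = 2/(1+√(1−ρ_J²)) = 2/(1+0.022929) = 2/1.022929 = 1.95517.
Hence ρ(B_{ω*}) = 1.95517 − 1 = 0.95517.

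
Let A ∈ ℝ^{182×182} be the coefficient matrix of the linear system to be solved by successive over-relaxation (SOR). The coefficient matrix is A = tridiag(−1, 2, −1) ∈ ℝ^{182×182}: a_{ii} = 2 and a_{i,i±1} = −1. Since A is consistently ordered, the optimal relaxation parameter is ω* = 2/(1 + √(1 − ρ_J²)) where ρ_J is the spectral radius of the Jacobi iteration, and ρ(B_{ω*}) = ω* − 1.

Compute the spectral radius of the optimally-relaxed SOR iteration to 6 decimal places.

ρ_SOR = 0.966247

[ρ_J] n=182: ρ(B_J) = cos(π/(n+1)) = cos(π/183) = 0.999853.
root = sin(π/183) = 0.0171663  (since 1−cos² = sin²).
ω* = 2/(1 + 0.0171663) = 2/1.0171663 = 1.966247.
ρ_SOR = ω* − 1 ≈ 0.966247.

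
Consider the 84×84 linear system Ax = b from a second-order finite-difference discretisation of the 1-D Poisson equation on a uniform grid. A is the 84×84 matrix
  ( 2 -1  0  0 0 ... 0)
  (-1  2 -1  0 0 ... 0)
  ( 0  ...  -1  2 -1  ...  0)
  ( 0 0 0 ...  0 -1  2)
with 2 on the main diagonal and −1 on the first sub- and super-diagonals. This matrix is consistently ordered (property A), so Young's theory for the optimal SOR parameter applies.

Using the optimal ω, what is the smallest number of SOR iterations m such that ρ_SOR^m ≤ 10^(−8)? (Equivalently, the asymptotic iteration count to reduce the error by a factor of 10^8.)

m = 250

[ρ_J] n=84: ρ(B_J) = cos(π/(n+1)) = cos(π/85) = 0.9993171.
root = sin(π/85) = 0.0369515  (since 1−cos² = sin²).
Young: ω* = 2/(1+√(1−ρ_J²)) = 2/(1+0.0369515) = 2/1.0369515 = 1.9287305.
ρ_SOR = ω* − 1 = 1.9287305 − 1 = 0.9287305.
For 8 digits: m = 8·ln10 / (−ln 0.9287305) = 18.4207/0.0739367 = 249.141; round up → m = 250.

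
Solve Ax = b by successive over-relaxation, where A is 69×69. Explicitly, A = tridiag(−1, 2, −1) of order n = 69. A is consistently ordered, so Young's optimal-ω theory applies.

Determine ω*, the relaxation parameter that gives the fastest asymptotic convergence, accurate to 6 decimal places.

spectrum of D⁻¹(L+U) = {cos(kπ/70) : 1≤k≤69}; ρ_J = cos(π/70) = 0.998993.
√(1−ρ_J²) = |sin(π/70)| = 0.0448648
So ω* = 2/1.0448648 = 1.914123 (Young).
and ρ(B_{ω*}) = 1.914123 − 1 = 0.914123.

ω* = 1.914123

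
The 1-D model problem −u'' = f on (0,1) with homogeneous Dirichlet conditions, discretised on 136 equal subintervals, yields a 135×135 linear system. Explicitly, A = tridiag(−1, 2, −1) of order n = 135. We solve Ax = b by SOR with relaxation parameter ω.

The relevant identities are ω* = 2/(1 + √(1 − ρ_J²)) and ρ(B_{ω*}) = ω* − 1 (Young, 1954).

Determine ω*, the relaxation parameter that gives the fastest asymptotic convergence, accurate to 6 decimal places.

ω* = 1.954847

[ρ_J] n=135: ρ(B_J) = cos(π/(n+1)) = cos(π/136) = 0.999733.
1 − cos²(π/136) = sin²(π/136) ⇒ √(1−ρ_J²) = sin(π/136) = 0.0230979.
Then 2/(1+√(1−ρ_J²)) = 2/(1+0.0230979); ω* = 2/1.0230979 = 1.954847.
ρ(B_{ω*}) = ω*−1 = 0.954847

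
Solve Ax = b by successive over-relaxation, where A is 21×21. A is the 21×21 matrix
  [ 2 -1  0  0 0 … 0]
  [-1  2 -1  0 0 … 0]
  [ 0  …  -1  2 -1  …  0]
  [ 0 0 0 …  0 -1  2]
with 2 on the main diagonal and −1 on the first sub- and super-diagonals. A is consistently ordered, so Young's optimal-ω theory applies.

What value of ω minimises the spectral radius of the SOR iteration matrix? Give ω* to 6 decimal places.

ω* = 1.750831

ρ_J = max_k |cos(kπ/22)| = cos(π/22) = 0.989821
root = sin(π/22) = 0.1423148  (since 1−cos² = sin²).
So ω* = 2/1.1423148 = 1.750831 (Young).
ρ_SOR = ω* − 1 ≈ 0.750831.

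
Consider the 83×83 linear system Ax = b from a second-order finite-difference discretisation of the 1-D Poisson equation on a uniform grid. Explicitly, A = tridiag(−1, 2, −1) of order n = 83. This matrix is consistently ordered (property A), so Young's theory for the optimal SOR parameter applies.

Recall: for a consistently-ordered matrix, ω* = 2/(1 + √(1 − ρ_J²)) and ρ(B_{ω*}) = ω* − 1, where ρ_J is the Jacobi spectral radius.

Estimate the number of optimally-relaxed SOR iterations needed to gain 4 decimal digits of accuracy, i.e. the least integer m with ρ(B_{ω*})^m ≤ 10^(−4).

With n=83, ρ(Jacobi) = cos(π/84) = 0.9993007.
root = sin(π/84) = 0.0373912  (since 1−cos² = sin²).
ω* = 2/(1 + 0.0373912) = 2/1.0373912 = 1.9279130.
ρ(B_{ω*}) = ω*−1 = 0.9279130
Need (0.9279130)^m ≤ 10^(−4): m ≥ 4·ln10/|ln 0.9279130| = 9.21034/0.0748173 = 123.104 ⇒ m = 124.

m = 124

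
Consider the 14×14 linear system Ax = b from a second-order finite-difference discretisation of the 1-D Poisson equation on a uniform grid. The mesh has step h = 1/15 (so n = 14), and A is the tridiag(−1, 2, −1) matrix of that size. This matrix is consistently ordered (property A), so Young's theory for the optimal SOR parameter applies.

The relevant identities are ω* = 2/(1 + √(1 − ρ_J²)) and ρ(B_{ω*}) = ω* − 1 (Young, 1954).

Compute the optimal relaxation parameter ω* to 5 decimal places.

ω* = 1.65575

ρ_J = max_k |cos(kπ/15)| = cos(π/15) = 0.97815
root = sin(π/15) = 0.207912  (since 1−cos² = sin²).
Then 2/(1+√(1−ρ_J²)) = 2/(1+0.207912); ω* = 2/1.207912 = 1.65575.
ρ(B_{ω*}) = ω*−1 = 0.65575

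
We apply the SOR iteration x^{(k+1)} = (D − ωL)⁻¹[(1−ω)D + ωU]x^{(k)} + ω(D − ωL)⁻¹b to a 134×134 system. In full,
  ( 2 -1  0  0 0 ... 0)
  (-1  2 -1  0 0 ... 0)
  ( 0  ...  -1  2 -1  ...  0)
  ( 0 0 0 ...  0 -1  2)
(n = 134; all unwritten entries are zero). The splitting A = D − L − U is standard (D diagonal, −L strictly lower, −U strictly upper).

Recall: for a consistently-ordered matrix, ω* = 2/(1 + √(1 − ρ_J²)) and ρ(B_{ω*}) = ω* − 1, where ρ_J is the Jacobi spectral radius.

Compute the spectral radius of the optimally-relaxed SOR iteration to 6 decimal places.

ρ_J = max_k |cos(kπ/135)| = cos(π/135) = 0.999729
√(1 − cos²(π/135)) = sin(π/135) ≈ 0.0232690.
ω* = 2/(1 + 0.0232690) = 2/1.0232690 = 1.954520.
Hence ρ(B_{ω*}) = 1.954520 − 1 = 0.954520.

ρ_SOR = 0.954520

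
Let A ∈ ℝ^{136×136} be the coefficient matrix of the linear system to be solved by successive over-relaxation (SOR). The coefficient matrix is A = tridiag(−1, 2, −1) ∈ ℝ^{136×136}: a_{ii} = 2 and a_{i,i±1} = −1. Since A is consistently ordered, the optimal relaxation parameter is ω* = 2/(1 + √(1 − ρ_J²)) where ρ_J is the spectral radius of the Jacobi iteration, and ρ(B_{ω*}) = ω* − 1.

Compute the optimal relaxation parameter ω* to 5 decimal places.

ω* = 1.95517

n=136: λ(B_J) = 1 − λ(A)/2 = cos(kπ/137); k=1 gives ρ_J = 0.99974.
1 − cos²(π/137) = sin²(π/137) ⇒ √(1−ρ_J²) = sin(π/137) = 0.022929.
ω* = 2 / (1 + 0.022929) = 2 / 1.022929 ≈ 1.95517.
and ρ(B_{ω*}) = 1.95517 − 1 = 0.95517.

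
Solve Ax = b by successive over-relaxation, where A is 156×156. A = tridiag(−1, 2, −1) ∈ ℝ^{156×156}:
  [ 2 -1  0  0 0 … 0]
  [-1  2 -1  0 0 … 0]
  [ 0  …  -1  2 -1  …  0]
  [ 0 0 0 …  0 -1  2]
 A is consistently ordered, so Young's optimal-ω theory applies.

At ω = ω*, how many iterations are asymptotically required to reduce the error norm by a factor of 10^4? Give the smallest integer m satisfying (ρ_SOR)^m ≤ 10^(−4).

With n=156, ρ(Jacobi) = cos(π/157) = 0.9997998.
1 − cos²(π/157) = sin²(π/157) ⇒ √(1−ρ_J²) = sin(π/157) = 0.0200088.
Young: ω* = 2/(1+√(1−ρ_J²)) = 2/(1+0.0200088) = 2/1.0200088 = 1.9607674.
ρ_SOR = ω* − 1 = 1.9607674 − 1 = 0.9607674.
For 4 digits: m = 4·ln10 / (−ln 0.9607674) = 9.21034/0.0400229 = 230.127; round up → m = 231.

m = 231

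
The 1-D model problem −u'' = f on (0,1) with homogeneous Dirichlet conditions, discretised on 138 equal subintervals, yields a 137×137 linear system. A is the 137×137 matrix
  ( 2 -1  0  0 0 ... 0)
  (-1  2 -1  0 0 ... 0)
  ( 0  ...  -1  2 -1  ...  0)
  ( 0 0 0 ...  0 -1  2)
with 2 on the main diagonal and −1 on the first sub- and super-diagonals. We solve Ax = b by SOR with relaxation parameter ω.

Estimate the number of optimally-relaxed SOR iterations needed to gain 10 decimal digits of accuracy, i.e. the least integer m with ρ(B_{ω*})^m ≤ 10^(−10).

m = 506

With n=137, ρ(Jacobi) = cos(π/138) = 0.9997409.
√(1 − cos²(π/138)) = sin(π/138) ≈ 0.0227632.
ω* = 2/(1 + 0.0227632) = 2/1.0227632 = 1.9554869.
and ρ(B_{ω*}) = 1.9554869 − 1 = 0.9554869.
Need (0.9554869)^m ≤ 10^(−10): m ≥ 10·ln10/|ln 0.9554869| = 23.0259/0.0455342 = 505.684 ⇒ m = 506.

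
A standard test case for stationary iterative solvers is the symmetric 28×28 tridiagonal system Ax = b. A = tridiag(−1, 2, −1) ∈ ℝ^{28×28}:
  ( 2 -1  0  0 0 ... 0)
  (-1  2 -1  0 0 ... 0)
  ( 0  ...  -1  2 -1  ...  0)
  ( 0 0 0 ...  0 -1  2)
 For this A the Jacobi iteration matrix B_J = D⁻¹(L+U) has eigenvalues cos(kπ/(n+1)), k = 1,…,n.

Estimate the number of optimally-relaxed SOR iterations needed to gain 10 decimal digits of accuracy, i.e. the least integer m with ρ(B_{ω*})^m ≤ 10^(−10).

m = 107

ρ_J = max_k |cos(kπ/29)| = cos(π/29) = 0.9941380
root = sin(π/29) = 0.1081190  (since 1−cos² = sin²).
ω* = 2 / (1 + 0.1081190) = 2 / 1.1081190 ≈ 1.8048603.
Hence ρ(B_{ω*}) = 1.8048603 − 1 = 0.8048603.
For 10 digits: m = 10·ln10 / (−ln 0.8048603) = 23.0259/0.217087 = 106.068; round up → m = 107.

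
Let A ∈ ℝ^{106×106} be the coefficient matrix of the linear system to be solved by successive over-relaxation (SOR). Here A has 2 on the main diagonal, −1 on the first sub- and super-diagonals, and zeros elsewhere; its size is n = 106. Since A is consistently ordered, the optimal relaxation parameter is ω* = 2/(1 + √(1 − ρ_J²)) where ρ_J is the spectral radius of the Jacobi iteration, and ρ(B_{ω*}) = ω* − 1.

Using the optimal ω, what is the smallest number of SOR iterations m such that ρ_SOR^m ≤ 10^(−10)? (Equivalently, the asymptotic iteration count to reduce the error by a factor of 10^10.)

m = 393

spectrum of D⁻¹(L+U) = {cos(kπ/107) : 1≤k≤106}; ρ_J = cos(π/107) = 0.9995690.
√(1−ρ_J²) simplifies to sin(π/107) = 0.0293565.
So ω* = 2/1.0293565 = 1.9429615 (Young).
Hence ρ(B_{ω*}) = 1.9429615 − 1 = 0.9429615.
ρ_SOR^m ≤ 10^(−10) ⇔ m ≥ 10·ln10/(−ln 0.9429615) = 23.0259/0.0587298 = 392.065; m = ⌈392.065⌉ = 393.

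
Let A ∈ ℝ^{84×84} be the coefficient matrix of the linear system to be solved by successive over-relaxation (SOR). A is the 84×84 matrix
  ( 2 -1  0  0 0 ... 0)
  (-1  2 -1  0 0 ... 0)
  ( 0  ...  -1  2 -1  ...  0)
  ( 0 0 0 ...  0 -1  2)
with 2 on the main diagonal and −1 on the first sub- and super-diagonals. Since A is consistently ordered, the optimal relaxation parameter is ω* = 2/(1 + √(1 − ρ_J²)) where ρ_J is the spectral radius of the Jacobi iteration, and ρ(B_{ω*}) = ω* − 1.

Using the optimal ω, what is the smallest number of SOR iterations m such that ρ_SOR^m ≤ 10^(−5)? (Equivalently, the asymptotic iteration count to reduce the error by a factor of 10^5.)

m = 156

spectrum of D⁻¹(L+U) = {cos(kπ/85) : 1≤k≤84}; ρ_J = cos(π/85) = 0.9993171.
√(1−ρ_J²) simplifies to sin(π/85) = 0.0369515.
So ω* = 2/1.0369515 = 1.9287305 (Young).
ρ_SOR = ω* − 1 ≈ 0.9287305.
5·ln10 = 11.5129; −ln(0.9287305) = 0.0739367; m = ⌈11.5129/0.0739367⌉ = ⌈155.713⌉ = 156.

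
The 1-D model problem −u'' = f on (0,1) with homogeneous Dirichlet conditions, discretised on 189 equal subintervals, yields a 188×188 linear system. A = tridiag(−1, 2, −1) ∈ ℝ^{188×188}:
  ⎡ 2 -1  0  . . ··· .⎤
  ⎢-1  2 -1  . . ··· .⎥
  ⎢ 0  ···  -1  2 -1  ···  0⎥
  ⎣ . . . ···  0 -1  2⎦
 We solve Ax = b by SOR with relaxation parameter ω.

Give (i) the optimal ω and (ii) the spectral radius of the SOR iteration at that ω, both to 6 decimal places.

½·tridiag(1,0,1) at n=188: λ_k = cos(kπ/189); max |λ| at k=1 ⇒ ρ_J = cos(π/189) ≈ 0.999862.
√(1−ρ_J²) = |sin(π/189)| = 0.0166214
Young: ω* = 2/(1+√(1−ρ_J²)) = 2/(1+0.0166214) = 2/1.0166214 = 1.967301.
[ρ_SOR] ω* − 1 = 0.967301.

ω* = 1.967301, ρ_SOR = 0.967301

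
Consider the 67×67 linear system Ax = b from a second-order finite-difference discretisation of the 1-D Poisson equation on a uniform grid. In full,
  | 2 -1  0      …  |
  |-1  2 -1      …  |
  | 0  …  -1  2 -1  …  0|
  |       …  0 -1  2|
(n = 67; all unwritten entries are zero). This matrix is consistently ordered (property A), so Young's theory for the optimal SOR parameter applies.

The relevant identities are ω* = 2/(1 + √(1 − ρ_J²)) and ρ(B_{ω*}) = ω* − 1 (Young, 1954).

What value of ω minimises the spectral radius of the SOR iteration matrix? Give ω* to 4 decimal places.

½·tridiag(1,0,1) at n=67: λ_k = cos(kπ/68); max |λ| at k=1 ⇒ ρ_J = cos(π/68) ≈ 0.9989.
√(1−ρ_J²) simplifies to sin(π/68) = 0.04618.
So ω* = 2/1.04618 = 1.9117 (Young).
ρ_SOR = ω* − 1 ≈ 0.9117.

ω* = 1.9117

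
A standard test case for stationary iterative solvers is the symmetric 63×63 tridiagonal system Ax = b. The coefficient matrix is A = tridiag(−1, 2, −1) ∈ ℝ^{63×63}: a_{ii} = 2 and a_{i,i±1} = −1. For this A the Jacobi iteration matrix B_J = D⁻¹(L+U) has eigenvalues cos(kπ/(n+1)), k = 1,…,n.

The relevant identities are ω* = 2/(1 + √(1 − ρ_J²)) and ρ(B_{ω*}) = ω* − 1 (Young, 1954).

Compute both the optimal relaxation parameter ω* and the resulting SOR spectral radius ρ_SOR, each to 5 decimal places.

ω* = 1.90645, ρ_SOR = 0.90645

[ρ_J] n=63: ρ(B_J) = cos(π/(n+1)) = cos(π/64) = 0.99880.
√(1−ρ_J²) simplifies to sin(π/64) = 0.049068.
Then 2/(1+√(1−ρ_J²)) = 2/(1+0.049068); ω* = 2/1.049068 = 1.90645.
and ρ(B_{ω*}) = 1.90645 − 1 = 0.90645.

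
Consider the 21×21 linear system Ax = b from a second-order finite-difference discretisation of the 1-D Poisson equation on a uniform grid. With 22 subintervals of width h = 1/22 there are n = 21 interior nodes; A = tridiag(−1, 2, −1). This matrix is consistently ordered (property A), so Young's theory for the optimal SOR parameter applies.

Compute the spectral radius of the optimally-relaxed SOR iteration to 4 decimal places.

With n=21, ρ(Jacobi) = cos(π/22) = 0.9898.
√(1−ρ_J²) = |sin(π/22)| = 0.14231
ω* = 2/(1 + 0.14231) = 2/1.14231 = 1.7508.
Hence ρ(B_{ω*}) = 1.7508 − 1 = 0.7508.

ρ_SOR = 0.7508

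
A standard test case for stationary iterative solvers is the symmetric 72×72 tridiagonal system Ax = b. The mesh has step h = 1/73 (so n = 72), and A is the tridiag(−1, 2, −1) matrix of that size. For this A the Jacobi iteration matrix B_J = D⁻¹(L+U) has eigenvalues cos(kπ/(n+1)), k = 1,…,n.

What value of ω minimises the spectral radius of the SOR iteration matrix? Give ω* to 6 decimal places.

ρ_J = max_k |cos(kπ/73)| = cos(π/73) = 0.999074
√(1−ρ_J²) = |sin(π/73)| = 0.0430222
ω* = 2/(1 + 0.0430222) = 2/1.0430222 = 1.917505.
At ω = 1.917505 every |λ(B_ω)| = ω−1, so ρ_SOR = 0.917505.

ω* = 1.917505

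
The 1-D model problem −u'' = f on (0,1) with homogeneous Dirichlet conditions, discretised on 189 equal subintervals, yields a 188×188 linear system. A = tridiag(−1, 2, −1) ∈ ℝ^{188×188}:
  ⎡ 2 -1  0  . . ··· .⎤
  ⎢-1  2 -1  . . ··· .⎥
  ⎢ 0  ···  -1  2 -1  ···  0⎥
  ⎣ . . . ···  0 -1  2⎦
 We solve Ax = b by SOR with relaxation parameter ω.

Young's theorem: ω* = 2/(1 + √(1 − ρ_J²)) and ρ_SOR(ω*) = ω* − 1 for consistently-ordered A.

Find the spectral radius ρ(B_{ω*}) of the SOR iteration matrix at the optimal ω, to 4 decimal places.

ρ_SOR = 0.9673

ρ_J = max_k |cos(kπ/189)| = cos(π/189) = 0.9999
√(1 − cos²(π/189)) = sin(π/189) ≈ 0.01662.
ω* = 2 / (1 + 0.01662) = 2 / 1.01662 ≈ 1.9673.
and ρ(B_{ω*}) = 1.9673 − 1 = 0.9673.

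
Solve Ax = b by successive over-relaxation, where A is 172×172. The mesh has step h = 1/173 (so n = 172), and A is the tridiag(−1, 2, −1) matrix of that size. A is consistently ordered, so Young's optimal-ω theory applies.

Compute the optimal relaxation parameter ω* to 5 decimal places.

ω* = 1.96433

With n=172, ρ(Jacobi) = cos(π/173) = 0.99984.
√(1−ρ_J²) simplifies to sin(π/173) = 0.018158.
Young: ω* = 2/(1+√(1−ρ_J²)) = 2/(1+0.018158) = 2/1.018158 = 1.96433.
ρ_SOR = ω* − 1 ≈ 0.96433.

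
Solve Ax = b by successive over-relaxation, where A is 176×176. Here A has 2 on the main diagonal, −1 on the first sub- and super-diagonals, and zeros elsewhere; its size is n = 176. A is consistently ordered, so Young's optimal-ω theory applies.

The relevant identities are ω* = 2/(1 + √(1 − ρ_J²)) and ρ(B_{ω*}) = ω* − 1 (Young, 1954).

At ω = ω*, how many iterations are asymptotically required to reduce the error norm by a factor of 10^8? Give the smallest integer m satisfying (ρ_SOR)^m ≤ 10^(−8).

spectrum of D⁻¹(L+U) = {cos(kπ/177) : 1≤k≤176}; ρ_J = cos(π/177) = 0.9998425.
√(1−ρ_J²) simplifies to sin(π/177) = 0.0177482.
ω* = 2 / (1 + 0.0177482) = 2 / 1.0177482 ≈ 1.9651226.
[ρ_SOR] ω* − 1 = 0.9651226.
Need (0.9651226)^m ≤ 10^(−8): m ≥ 8·ln10/|ln 0.9651226| = 18.4207/0.0355001 = 518.891 ⇒ m = 519.

m = 519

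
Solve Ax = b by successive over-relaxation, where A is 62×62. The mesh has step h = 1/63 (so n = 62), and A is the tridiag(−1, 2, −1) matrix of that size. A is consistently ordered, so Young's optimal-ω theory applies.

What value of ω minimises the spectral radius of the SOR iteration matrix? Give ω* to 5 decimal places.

[ρ_J] n=62: ρ(B_J) = cos(π/(n+1)) = cos(π/63) = 0.99876.
root = sin(π/63) = 0.049846  (since 1−cos² = sin²).
ω* = 2/(1+0.049846) = 1.90504
and ρ(B_{ω*}) = 1.90504 − 1 = 0.90504.

ω* = 1.90504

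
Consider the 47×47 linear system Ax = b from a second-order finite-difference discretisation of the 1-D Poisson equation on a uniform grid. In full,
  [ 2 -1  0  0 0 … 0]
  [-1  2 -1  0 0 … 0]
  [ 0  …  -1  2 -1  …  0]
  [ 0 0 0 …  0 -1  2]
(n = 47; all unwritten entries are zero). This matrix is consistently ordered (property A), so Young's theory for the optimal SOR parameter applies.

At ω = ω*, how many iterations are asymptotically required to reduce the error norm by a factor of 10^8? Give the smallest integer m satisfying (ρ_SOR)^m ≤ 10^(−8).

[ρ_J] n=47: ρ(B_J) = cos(π/(n+1)) = cos(π/48) = 0.9978589.
√(1−ρ_J²) = |sin(π/48)| = 0.0654031
[ω*] 2 ÷ (1 + 0.0654031) = 2 ÷ 1.0654031 = 1.8772237.
At ω = 1.8772237 every |λ(B_ω)| = ω−1, so ρ_SOR = 0.8772237.
8·ln10 = 18.4207; −ln(0.8772237) = 0.130993; m = ⌈18.4207/0.130993⌉ = ⌈140.624⌉ = 141.

m = 141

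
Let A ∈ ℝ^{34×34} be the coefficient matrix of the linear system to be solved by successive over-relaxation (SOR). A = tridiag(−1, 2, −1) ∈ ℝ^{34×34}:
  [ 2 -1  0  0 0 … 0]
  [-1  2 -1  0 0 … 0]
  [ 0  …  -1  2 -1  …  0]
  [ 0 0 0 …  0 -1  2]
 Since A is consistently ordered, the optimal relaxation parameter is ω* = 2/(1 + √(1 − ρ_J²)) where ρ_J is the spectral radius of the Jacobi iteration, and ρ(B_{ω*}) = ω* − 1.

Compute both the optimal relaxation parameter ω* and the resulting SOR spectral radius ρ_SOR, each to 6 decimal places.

ω* = 1.835470, ρ_SOR = 0.835470

With n=34, ρ(Jacobi) = cos(π/35) = 0.995974.
√(1−ρ_J²) simplifies to sin(π/35) = 0.0896393.
Then 2/(1+√(1−ρ_J²)) = 2/(1+0.0896393); ω* = 2/1.0896393 = 1.835470.
Hence ρ(B_{ω*}) = 1.835470 − 1 = 0.835470.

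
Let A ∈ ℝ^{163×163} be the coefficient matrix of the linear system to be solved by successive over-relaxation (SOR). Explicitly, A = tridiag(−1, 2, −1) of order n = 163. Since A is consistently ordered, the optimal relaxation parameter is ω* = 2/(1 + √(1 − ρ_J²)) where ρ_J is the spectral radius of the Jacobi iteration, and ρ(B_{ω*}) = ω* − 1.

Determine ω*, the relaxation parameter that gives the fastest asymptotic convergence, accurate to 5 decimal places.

spectrum of D⁻¹(L+U) = {cos(kπ/164) : 1≤k≤163}; ρ_J = cos(π/164) = 0.99982.
√(1−ρ_J²) = |sin(π/164)| = 0.019155
ω* = 2/(1 + 0.019155) = 2/1.019155 = 1.96241.
ρ_SOR = ω* − 1 ≈ 0.96241.

ω* = 1.96241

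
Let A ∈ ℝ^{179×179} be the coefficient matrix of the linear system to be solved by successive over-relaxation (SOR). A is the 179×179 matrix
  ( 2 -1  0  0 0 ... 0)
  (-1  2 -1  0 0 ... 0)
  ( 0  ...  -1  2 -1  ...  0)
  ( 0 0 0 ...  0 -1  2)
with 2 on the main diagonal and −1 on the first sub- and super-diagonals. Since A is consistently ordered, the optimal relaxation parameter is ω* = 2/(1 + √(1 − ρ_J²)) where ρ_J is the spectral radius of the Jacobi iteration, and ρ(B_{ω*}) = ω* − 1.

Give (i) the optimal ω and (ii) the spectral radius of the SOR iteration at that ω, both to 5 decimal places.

½·tridiag(1,0,1) at n=179: λ_k = cos(kπ/180); max |λ| at k=1 ⇒ ρ_J = cos(π/180) ≈ 0.99985.
root = sin(π/180) = 0.017452  (since 1−cos² = sin²).
ω* = 2/(1 + 0.017452) = 2/1.017452 = 1.96569.
[ρ_SOR] ω* − 1 = 0.96569.

ω* = 1.96569, ρ_SOR = 0.96569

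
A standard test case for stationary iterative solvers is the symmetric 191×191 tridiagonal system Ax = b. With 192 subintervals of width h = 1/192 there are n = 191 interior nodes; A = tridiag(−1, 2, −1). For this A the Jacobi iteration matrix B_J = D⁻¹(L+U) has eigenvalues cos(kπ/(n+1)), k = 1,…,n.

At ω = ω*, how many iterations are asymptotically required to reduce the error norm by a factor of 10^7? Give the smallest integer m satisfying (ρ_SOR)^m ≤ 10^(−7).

m = 493

[ρ_J] n=191: ρ(B_J) = cos(π/(n+1)) = cos(π/192) = 0.9998661.
root = sin(π/192) = 0.0163617  (since 1−cos² = sin²).
ω* = 2/(1+0.0163617) = 1.9678034
ρ_SOR = ω* − 1 = 1.9678034 − 1 = 0.9678034.
7·ln10 = 16.1181; −ln(0.9678034) = 0.0327263; m = ⌈16.1181/0.0327263⌉ = ⌈492.512⌉ = 493.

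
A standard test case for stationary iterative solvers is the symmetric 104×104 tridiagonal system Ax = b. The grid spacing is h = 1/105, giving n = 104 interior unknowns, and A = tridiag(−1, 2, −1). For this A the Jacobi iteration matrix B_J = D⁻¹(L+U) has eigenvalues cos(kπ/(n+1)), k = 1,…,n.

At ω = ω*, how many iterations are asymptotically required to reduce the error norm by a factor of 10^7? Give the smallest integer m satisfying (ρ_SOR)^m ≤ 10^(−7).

ρ_J = max_k |cos(kπ/105)| = cos(π/105) = 0.9995524
1 − cos²(π/105) = sin²(π/105) ⇒ √(1−ρ_J²) = sin(π/105) = 0.0299155.
Young: ω* = 2/(1+√(1−ρ_J²)) = 2/(1+0.0299155) = 2/1.0299155 = 1.9419069.
[ρ_SOR] ω* − 1 = 0.9419069.
ρ_SOR^m ≤ 10^(−7) ⇔ m ≥ 7·ln10/(−ln 0.9419069) = 16.1181/0.0598488 = 269.314; m = ⌈269.314⌉ = 270.

m = 270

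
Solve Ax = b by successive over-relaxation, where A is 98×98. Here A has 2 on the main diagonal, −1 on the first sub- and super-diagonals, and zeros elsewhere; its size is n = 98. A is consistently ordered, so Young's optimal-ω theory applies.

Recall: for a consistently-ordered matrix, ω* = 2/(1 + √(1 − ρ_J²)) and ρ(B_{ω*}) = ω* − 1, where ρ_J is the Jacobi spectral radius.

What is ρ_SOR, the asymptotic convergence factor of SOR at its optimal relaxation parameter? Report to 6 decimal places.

With n=98, ρ(Jacobi) = cos(π/99) = 0.999497.
1 − cos²(π/99) = sin²(π/99) ⇒ √(1−ρ_J²) = sin(π/99) = 0.0317279.
ω* = 2 / (1 + 0.0317279) = 2 / 1.0317279 ≈ 1.938496.
and ρ(B_{ω*}) = 1.938496 − 1 = 0.938496.

ρ_SOR = 0.938496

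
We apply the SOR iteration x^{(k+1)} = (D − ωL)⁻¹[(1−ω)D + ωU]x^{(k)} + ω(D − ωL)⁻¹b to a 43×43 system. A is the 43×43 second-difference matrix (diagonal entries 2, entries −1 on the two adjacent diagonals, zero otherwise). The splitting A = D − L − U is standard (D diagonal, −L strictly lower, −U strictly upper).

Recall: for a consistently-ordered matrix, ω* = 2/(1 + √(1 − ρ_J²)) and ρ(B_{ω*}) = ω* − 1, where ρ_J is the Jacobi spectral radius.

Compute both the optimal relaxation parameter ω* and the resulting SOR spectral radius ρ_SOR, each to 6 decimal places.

ω* = 1.866822, ρ_SOR = 0.866822

ρ_J = max_k |cos(kπ/44)| = cos(π/44) = 0.997452
√(1 − cos²(π/44)) = sin(π/44) ≈ 0.0713392.
So ω* = 2/1.0713392 = 1.866822 (Young).
ρ_SOR = ω* − 1 = 1.866822 − 1 = 0.866822.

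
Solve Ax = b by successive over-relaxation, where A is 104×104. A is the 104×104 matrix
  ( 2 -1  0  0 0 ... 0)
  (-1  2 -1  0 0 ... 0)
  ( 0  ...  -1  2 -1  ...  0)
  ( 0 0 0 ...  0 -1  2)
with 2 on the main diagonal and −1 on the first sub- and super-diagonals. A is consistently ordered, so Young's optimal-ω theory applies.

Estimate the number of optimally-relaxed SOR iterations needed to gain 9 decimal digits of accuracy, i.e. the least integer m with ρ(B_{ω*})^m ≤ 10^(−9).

[ρ_J] n=104: ρ(B_J) = cos(π/(n+1)) = cos(π/105) = 0.9995524.
√(1 − cos²(π/105)) = sin(π/105) ≈ 0.0299155.
Then 2/(1+√(1−ρ_J²)) = 2/(1+0.0299155); ω* = 2/1.0299155 = 1.9419069.
At ω = 1.9419069 every |λ(B_ω)| = ω−1, so ρ_SOR = 0.9419069.
ρ_SOR^m ≤ 10^(−9) ⇔ m ≥ 9·ln10/(−ln 0.9419069) = 20.7233/0.0598488 = 346.261; m = ⌈346.261⌉ = 347.

m = 347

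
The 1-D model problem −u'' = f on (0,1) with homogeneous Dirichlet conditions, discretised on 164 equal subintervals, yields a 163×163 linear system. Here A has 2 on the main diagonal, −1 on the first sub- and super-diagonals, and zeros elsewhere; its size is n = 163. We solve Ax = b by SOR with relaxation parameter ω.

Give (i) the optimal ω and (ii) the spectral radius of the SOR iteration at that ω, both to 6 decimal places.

ω* = 1.962410, ρ_SOR = 0.962410

B_J for the 163×163 system has eigenvalues cos(kπ/164); ρ_J = cos(π/164) = 0.999817.
√(1−ρ_J²) simplifies to sin(π/164) = 0.0191549.
Young: ω* = 2/(1+√(1−ρ_J²)) = 2/(1+0.0191549) = 2/1.0191549 = 1.962410.
Hence ρ(B_{ω*}) = 1.962410 − 1 = 0.962410.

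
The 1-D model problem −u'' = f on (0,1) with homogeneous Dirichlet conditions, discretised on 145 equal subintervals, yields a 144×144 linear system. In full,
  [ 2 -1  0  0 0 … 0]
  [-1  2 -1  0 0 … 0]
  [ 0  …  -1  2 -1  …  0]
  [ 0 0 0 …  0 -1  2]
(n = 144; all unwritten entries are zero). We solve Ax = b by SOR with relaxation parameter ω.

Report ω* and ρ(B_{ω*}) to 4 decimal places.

n=144: λ(B_J) = 1 − λ(A)/2 = cos(kπ/145); k=1 gives ρ_J = 0.9998.
√(1−ρ_J²) simplifies to sin(π/145) = 0.02166.
ω* = 2 / (1 + 0.02166) = 2 / 1.02166 ≈ 1.9576.
ρ_SOR = ω* − 1 ≈ 0.9576.

ω* = 1.9576, ρ_SOR = 0.9576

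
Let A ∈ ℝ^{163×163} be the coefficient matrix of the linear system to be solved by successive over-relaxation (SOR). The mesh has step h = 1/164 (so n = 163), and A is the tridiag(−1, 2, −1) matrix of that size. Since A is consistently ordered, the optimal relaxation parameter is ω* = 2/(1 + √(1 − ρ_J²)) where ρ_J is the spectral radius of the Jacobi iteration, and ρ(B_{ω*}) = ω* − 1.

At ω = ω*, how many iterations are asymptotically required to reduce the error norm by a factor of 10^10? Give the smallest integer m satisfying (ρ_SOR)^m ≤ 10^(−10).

m = 601

spectrum of D⁻¹(L+U) = {cos(kπ/164) : 1≤k≤163}; ρ_J = cos(π/164) = 0.9998165.
1 − cos²(π/164) = sin²(π/164) ⇒ √(1−ρ_J²) = sin(π/164) = 0.0191549.
[ω*] 2 ÷ (1 + 0.0191549) = 2 ÷ 1.0191549 = 1.9624102.
ρ_SOR = ω* − 1 ≈ 0.9624102.
Need (0.9624102)^m ≤ 10^(−10): m ≥ 10·ln10/|ln 0.9624102| = 23.0259/0.0383145 = 600.971 ⇒ m = 601.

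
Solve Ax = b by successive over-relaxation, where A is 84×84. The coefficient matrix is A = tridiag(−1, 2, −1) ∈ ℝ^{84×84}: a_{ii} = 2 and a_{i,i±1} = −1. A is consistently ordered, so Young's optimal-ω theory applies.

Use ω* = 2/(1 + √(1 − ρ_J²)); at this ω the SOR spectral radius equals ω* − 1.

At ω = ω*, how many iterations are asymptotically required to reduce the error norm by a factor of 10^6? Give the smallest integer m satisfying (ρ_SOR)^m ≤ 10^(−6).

n=84: λ(B_J) = 1 − λ(A)/2 = cos(kπ/85); k=1 gives ρ_J = 0.9993171.
1 − cos²(π/85) = sin²(π/85) ⇒ √(1−ρ_J²) = sin(π/85) = 0.0369515.
ω* = 2/(1+0.0369515) = 1.9287305
At ω = 1.9287305 every |λ(B_ω)| = ω−1, so ρ_SOR = 0.9287305.
(0.9287305)^m ≤ 10^{−6}  ⇒  m·ln(0.9287305) ≤ −6·ln10  ⇒  m ≥ 186.856  ⇒  m = 187

m = 187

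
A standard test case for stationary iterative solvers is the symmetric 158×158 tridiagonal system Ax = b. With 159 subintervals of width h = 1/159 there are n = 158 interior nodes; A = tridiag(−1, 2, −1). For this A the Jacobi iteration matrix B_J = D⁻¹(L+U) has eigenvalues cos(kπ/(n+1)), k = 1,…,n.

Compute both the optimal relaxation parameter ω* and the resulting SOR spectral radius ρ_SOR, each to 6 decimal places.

½·tridiag(1,0,1) at n=158: λ_k = cos(kπ/159); max |λ| at k=1 ⇒ ρ_J = cos(π/159) ≈ 0.999805.
√(1 − cos²(π/159)) = sin(π/159) ≈ 0.0197572.
So ω* = 2/1.0197572 = 1.961251 (Young).
ρ_SOR = ω* − 1 = 1.961251 − 1 = 0.961251.

ω* = 1.961251, ρ_SOR = 0.961251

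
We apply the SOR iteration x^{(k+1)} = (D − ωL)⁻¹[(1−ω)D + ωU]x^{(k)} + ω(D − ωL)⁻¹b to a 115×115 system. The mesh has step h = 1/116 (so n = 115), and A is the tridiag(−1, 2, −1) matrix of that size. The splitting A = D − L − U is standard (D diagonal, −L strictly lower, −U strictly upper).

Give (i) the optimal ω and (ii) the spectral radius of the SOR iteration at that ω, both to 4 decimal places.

With n=115, ρ(Jacobi) = cos(π/116) = 0.9996.
√(1−ρ_J²) = |sin(π/116)| = 0.02708
ω* = 2/(1 + 0.02708) = 2/1.02708 = 1.9473.
ρ_SOR = ω* − 1 = 1.9473 − 1 = 0.9473.

ω* = 1.9473, ρ_SOR = 0.9473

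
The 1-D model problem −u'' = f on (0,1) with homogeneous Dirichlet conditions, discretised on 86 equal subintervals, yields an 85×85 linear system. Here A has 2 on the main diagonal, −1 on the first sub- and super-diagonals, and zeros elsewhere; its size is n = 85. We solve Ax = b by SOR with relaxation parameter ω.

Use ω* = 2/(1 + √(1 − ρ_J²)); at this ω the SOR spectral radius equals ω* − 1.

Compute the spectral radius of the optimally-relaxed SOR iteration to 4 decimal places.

ρ_SOR = 0.9295

½·tridiag(1,0,1) at n=85: λ_k = cos(kπ/86); max |λ| at k=1 ⇒ ρ_J = cos(π/86) ≈ 0.9993.
root = sin(π/86) = 0.03652  (since 1−cos² = sin²).
ω* = 2/(1 + 0.03652) = 2/1.03652 = 1.9295.
Hence ρ(B_{ω*}) = 1.9295 − 1 = 0.9295.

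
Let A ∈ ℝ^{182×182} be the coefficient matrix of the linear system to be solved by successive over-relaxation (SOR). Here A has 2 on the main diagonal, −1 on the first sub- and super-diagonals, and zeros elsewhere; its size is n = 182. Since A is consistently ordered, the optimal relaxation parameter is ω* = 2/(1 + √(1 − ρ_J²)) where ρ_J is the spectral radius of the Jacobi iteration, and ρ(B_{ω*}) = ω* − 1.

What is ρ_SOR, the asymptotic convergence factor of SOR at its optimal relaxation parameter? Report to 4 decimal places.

ρ_SOR = 0.9662

spectrum of D⁻¹(L+U) = {cos(kπ/183) : 1≤k≤182}; ρ_J = cos(π/183) = 0.9999.
√(1−ρ_J²) simplifies to sin(π/183) = 0.01717.
ω* = 2/(1 + 0.01717) = 2/1.01717 = 1.9662.
and ρ(B_{ω*}) = 1.9662 − 1 = 0.9662.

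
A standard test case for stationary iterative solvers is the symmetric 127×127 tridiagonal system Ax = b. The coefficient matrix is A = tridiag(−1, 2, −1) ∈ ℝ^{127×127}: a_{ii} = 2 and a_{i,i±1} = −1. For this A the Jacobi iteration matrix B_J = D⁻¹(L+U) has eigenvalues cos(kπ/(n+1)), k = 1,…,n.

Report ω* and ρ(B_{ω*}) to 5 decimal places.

ω* = 1.95209, ρ_SOR = 0.95209

B_J for the 127×127 system has eigenvalues cos(kπ/128); ρ_J = cos(π/128) = 0.99970.
√(1−ρ_J²) = |sin(π/128)| = 0.024541
Young: ω* = 2/(1+√(1−ρ_J²)) = 2/(1+0.024541) = 2/1.024541 = 1.95209.
ρ(B_{ω*}) = ω*−1 = 0.95209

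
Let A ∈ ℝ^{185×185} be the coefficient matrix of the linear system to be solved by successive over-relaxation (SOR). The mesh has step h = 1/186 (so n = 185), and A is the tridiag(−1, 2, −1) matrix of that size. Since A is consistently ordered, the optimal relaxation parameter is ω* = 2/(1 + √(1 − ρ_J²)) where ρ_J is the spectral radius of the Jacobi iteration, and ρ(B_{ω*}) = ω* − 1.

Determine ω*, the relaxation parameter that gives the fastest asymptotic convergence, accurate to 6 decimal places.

ω* = 1.966782

n=185: λ(B_J) = 1 − λ(A)/2 = cos(kπ/186); k=1 gives ρ_J = 0.999857.
root = sin(π/186) = 0.0168895  (since 1−cos² = sin²).
[ω*] 2 ÷ (1 + 0.0168895) = 2 ÷ 1.0168895 = 1.966782.
At ω = 1.966782 every |λ(B_ω)| = ω−1, so ρ_SOR = 0.966782.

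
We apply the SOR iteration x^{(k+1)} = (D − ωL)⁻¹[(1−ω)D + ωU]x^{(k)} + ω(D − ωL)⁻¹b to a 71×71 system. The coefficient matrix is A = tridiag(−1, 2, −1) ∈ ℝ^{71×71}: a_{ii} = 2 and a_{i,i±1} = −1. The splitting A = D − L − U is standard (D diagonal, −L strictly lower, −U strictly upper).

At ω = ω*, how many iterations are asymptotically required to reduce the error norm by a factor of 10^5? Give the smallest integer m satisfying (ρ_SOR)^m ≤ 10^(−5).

n=71: λ(B_J) = 1 − λ(A)/2 = cos(kπ/72); k=1 gives ρ_J = 0.9990482.
root = sin(π/72) = 0.0436194  (since 1−cos² = sin²).
ω* = 2/(1+0.0436194) = 1.9164075
ρ(B_{ω*}) = ω*−1 = 0.9164075
For 5 digits: m = 5·ln10 / (−ln 0.9164075) = 11.5129/0.0872941 = 131.886; round up → m = 132.

m = 132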